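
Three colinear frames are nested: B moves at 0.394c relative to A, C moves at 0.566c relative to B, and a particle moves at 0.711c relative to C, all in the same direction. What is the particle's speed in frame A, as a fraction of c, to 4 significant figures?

u ≈ 0.9601c

Compose boost 2: (0.566 + 0.394)/(1 + 0.566×0.394) = 0.9600/1.22300 = 0.784952
Compose boost 3: (0.711 + 0.784952)/(1 + 0.711×0.784952) = 1.49595/1.55810 = 0.9601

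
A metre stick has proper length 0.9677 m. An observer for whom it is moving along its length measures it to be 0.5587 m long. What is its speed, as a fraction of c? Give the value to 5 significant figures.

γ = L₀/L = 0.9677/0.5587 = 1.732057
β = √(1 − 1/γ²) = 0.81650

β ≈ 0.81650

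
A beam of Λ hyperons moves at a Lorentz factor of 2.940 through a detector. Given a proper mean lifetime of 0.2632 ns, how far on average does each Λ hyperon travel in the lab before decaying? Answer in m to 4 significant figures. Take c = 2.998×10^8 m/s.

d ≈ 0.2182 m

β = √(1 − 1/γ²) = √(1 − 1/2.940²) = 0.940376
Dilated lifetime: Δt = γτ₀ = 2.940 × 0.2632 ns = 0.773808 ns
d = vΔt = 0.940376c × 0.773808 ns = 2.81925×10^8 m/s × 7.73808×10^-10 s = 0.2182 m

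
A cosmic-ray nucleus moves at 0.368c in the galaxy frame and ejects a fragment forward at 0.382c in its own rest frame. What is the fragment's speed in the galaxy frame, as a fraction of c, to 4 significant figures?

Compose boost 2: (0.382 + 0.368)/(1 + 0.382×0.368) = 0.7500/1.14058 = 0.6576

u ≈ 0.6576c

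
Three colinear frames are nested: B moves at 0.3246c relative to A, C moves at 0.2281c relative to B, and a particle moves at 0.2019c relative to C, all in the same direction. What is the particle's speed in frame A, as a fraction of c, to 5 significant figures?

u ≈ 0.64906c

Compose boost 2: (0.2281 + 0.3246)/(1 + 0.2281×0.3246) = 0.55270/1.074041 = 0.5145985
Compose boost 3: (0.2019 + 0.5145985)/(1 + 0.2019×0.5145985) = 0.7164985/1.103897 = 0.64906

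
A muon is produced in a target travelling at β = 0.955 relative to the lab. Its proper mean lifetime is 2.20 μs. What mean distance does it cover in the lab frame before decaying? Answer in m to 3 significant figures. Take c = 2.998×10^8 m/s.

γ = 1/√(1 − 0.955²) = 3.3715
Dilated lifetime: Δt = γτ₀ = 3.3715 × 2.20 μs = 7.4173 μs
d = vΔt = 0.955c × 7.4173 μs = 2.8631×10^8 m/s × 7.4173×10^-6 s = 2120 m

d ≈ 2120 m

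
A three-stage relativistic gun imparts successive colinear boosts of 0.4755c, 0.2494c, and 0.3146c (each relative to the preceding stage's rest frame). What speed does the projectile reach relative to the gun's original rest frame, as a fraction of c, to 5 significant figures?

u ≈ 0.79962c

Compose boost 2: (0.2494 + 0.4755)/(1 + 0.2494×0.4755) = 0.72490/1.118590 = 0.6480482
Compose boost 3: (0.3146 + 0.6480482)/(1 + 0.3146×0.6480482) = 0.9626482/1.203876 = 0.79962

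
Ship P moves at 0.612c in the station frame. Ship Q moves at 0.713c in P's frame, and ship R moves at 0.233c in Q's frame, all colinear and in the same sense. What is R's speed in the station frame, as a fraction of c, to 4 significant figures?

Compose boost 2: (0.713 + 0.612)/(1 + 0.713×0.612) = 1.325/1.43636 = 0.922473
Compose boost 3: (0.233 + 0.922473)/(1 + 0.233×0.922473) = 1.15547/1.21494 = 0.9511

u ≈ 0.9511c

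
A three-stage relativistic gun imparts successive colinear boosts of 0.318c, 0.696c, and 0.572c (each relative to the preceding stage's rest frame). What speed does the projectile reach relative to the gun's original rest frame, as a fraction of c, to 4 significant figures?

Compose boost 2: (0.696 + 0.318)/(1 + 0.696×0.318) = 1.014/1.22133 = 0.830244
Compose boost 3: (0.572 + 0.830244)/(1 + 0.572×0.830244) = 1.40224/1.47490 = 0.9507

u ≈ 0.9507c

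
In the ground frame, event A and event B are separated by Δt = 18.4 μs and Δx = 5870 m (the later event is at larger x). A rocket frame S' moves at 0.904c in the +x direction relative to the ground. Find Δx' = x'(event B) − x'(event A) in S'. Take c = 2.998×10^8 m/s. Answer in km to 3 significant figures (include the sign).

Δx' ≈ 2.07 km

γ = 1/√(1 − 0.904²) = 2.3390
Δx' = γ(Δx − vΔt) = 2.3390 × (5870 m − 0.904×(2.998×10^8 m/s)×18.4×10^-6 s)
= 2.3390 × (883.25 m) = 2.07 km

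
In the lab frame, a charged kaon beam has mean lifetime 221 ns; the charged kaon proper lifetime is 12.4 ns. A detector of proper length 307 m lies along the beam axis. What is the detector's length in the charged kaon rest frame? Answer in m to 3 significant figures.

L ≈ 17.2 m

Time dilation ⇒ γ = Δt/τ₀ = 221/12.4 = 17.823
Length contraction: L = L₀/γ = 307/17.823 = 17.2 m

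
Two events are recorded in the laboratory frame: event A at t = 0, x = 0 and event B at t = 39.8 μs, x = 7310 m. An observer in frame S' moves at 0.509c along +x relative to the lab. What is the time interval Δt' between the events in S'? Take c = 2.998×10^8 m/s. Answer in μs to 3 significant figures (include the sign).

Δt' ≈ 31.8 μs

γ = 1/√(1 − 0.509²) = 1.1618
Δt' = γ(Δt − vΔx/c²) = 1.1618 × (39.8 μs − 0.509×7310 m / (2.998×10^8 m/s))
= 1.1618 × (27.389 μs) = 31.8 μs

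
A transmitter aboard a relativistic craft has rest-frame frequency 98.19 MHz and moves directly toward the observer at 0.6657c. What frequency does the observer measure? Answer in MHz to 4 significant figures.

Relativistic Doppler: f_obs = f_src √((1+β)/(1−β))
= 98.19 × √(1.66570/0.334300) = 98.19 × 2.23219 = 219.2 MHz

f_obs ≈ 219.2 MHz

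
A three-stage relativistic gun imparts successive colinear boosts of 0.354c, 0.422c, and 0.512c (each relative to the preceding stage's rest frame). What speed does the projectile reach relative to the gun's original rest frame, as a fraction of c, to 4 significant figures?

Compose boost 2: (0.422 + 0.354)/(1 + 0.422×0.354) = 0.7760/1.14939 = 0.675142
Compose boost 3: (0.512 + 0.675142)/(1 + 0.512×0.675142) = 1.18714/1.34567 = 0.8822

u ≈ 0.8822c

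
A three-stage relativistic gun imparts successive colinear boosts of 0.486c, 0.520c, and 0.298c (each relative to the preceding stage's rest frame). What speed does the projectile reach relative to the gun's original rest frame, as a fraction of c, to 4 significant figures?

Compose boost 2: (0.520 + 0.486)/(1 + 0.520×0.486) = 1.006/1.25272 = 0.803053
Compose boost 3: (0.298 + 0.803053)/(1 + 0.298×0.803053) = 1.10105/1.23931 = 0.8884

u ≈ 0.8884c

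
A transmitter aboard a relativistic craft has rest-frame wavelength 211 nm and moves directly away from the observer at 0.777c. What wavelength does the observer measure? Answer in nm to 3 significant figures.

λ_obs ≈ 596 nm

Relativistic Doppler: λ_obs = λ_src √((1+β)/(1−β))
= 211 × √(1.7770/0.22300) = 211 × 2.8229 = 596 nm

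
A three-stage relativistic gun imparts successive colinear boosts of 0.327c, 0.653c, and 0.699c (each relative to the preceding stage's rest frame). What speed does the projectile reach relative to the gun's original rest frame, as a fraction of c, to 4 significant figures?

u ≈ 0.9630c

Compose boost 2: (0.653 + 0.327)/(1 + 0.653×0.327) = 0.9800/1.21353 = 0.807561
Compose boost 3: (0.699 + 0.807561)/(1 + 0.699×0.807561) = 1.50656/1.56448 = 0.9630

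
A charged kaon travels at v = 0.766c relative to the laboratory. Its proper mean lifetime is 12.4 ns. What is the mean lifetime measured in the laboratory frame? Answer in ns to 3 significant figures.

γ = 1/√(1 − 0.766²) = 1.5556
Time dilation: Δt = γτ₀ = 1.5556 × 12.4 ns = 19.3 ns

Δt ≈ 19.3 ns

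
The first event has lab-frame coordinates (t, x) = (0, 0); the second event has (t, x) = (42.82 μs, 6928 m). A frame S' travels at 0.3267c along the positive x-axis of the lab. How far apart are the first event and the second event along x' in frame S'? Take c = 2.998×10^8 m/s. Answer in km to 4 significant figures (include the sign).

Δx' ≈ 2.893 km

γ = 1/√(1 − 0.3267²) = 1.05806
Δx' = γ(Δx − vΔt) = 1.05806 × (6928 m − 0.3267×(2.998×10^8 m/s)×42.82×10^-6 s)
= 1.05806 × (2734.01 m) = 2.893 km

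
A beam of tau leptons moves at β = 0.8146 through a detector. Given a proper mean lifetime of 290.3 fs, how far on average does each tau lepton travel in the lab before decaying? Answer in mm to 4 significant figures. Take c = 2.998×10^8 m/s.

d ≈ 0.1222 mm

γ = 1/√(1 − 0.8146²) = 1.72407
Dilated lifetime: Δt = γτ₀ = 1.72407 × 290.3 fs = 500.497 fs
d = vΔt = 0.8146c × 500.497 fs = 2.44217×10^8 m/s × 5.00497×10^-13 s = 0.1222 mm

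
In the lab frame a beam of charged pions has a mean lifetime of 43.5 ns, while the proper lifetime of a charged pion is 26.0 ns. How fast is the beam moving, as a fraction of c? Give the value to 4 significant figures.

γ = Δt/τ₀ = 43.5/26.0 = 1.67308
β = √(1 − 1/γ²) = √(1 − 1/1.67308²) = 0.8017

β ≈ 0.8017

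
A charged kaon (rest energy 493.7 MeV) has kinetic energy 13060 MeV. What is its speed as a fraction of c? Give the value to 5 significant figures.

γ = 1 + K/(m₀c²) = 1 + 13060/493.7 = 27.45331
β = √(1 − 1/γ²) = 0.99934

β ≈ 0.99934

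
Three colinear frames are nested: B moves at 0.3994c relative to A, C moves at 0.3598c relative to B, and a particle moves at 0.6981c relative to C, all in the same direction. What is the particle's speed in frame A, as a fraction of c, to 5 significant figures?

u ≈ 0.93064c

Compose boost 2: (0.3598 + 0.3994)/(1 + 0.3598×0.3994) = 0.75920/1.143704 = 0.6638080
Compose boost 3: (0.6981 + 0.6638080)/(1 + 0.6981×0.6638080) = 1.361908/1.463404 = 0.93064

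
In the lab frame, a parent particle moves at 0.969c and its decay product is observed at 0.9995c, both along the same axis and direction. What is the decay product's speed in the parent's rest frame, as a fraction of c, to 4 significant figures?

u' ≈ 0.9687c

Inverse velocity addition: u' = (u − v)/(1 − uv/c²)
= (0.9995 − 0.969)/(1 − 0.9995×0.969) = 0.03050/0.0314845 = 0.9687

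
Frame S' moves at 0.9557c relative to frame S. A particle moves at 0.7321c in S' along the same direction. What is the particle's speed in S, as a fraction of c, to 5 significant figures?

Relativistic velocity addition: u = (u' + v)/(1 + u'v/c²)
= (0.7321 + 0.9557)/(1 + 0.7321×0.9557) = 1.6878/1.699668 = 0.99302

u ≈ 0.99302c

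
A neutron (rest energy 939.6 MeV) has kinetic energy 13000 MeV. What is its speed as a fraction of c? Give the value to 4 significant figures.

β ≈ 0.9977

γ = 1 + K/(m₀c²) = 1 + 13000/939.6 = 14.8357
β = √(1 − 1/γ²) = 0.9977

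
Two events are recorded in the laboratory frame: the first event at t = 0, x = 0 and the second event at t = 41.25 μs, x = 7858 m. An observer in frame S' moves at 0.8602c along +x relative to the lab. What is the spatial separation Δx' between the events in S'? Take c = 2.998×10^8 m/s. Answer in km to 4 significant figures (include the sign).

Δx' ≈ -5.451 km

γ = 1/√(1 − 0.8602²) = 1.96095
Δx' = γ(Δx − vΔt) = 1.96095 × (7858 m − 0.8602×(2.998×10^8 m/s)×41.25×10^-6 s)
= 1.96095 × (-2779.88 m) = -5.451 km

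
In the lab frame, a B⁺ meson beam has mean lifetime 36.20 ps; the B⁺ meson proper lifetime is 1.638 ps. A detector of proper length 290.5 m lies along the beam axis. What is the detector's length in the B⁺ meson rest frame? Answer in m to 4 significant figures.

L ≈ 13.14 m

Time dilation ⇒ γ = Δt/τ₀ = 36.20/1.638 = 22.1001
Length contraction: L = L₀/γ = 290.5/22.1001 = 13.14 m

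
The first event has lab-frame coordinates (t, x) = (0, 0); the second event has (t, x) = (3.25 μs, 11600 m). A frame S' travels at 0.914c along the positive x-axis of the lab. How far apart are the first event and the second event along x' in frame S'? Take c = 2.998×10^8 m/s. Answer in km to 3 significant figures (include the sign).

Δx' ≈ 26.4 km

γ = 1/√(1 − 0.914²) = 2.4648
Δx' = γ(Δx − vΔt) = 2.4648 × (11600 m − 0.914×(2.998×10^8 m/s)×3.25×10^-6 s)
= 2.4648 × (10709 m) = 26.4 km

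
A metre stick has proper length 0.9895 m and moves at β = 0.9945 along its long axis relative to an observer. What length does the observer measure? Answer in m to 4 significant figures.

L ≈ 0.1036 m

γ = 1/√(1 − 0.9945²) = 9.54776
Length contraction: L = L₀/γ = 0.9895/9.54776 = 0.1036 m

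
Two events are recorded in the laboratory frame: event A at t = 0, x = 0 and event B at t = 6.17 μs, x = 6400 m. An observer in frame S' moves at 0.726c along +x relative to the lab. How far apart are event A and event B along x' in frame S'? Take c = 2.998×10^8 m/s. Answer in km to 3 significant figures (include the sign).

Δx' ≈ 7.35 km

γ = 1/√(1 − 0.726²) = 1.4541
Δx' = γ(Δx − vΔt) = 1.4541 × (6400 m − 0.726×(2.998×10^8 m/s)×6.17×10^-6 s)
= 1.4541 × (5057.1 m) = 7.35 km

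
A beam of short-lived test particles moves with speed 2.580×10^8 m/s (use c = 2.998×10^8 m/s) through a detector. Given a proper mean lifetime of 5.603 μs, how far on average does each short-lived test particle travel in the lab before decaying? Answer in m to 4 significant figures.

β = v/c = 2.580×10^8 / 2.998×10^8 = 0.860574
γ = 1/√(1 − 0.860574²) = 1.96338
Dilated lifetime: Δt = γτ₀ = 1.96338 × 5.603 μs = 11.0008 μs
d = vΔt = 0.860574c × 11.0008 μs = 2.58000×10^8 m/s × 1.10008×10^-5 s = 2838 m

d ≈ 2838 m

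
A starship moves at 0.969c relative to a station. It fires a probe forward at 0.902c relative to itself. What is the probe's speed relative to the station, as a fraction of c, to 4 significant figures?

u ≈ 0.9984c

Relativistic velocity addition: u = (u' + v)/(1 + u'v/c²)
= (0.902 + 0.969)/(1 + 0.902×0.969) = 1.871/1.87404 = 0.9984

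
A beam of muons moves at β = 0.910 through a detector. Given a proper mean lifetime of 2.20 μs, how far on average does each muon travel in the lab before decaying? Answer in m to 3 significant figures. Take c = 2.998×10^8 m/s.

d ≈ 1450 m

γ = 1/√(1 − 0.910²) = 2.4119
Dilated lifetime: Δt = γτ₀ = 2.4119 × 2.20 μs = 5.3062 μs
d = vΔt = 0.910c × 5.3062 μs = 2.7282×10^8 m/s × 5.3062×10^-6 s = 1450 m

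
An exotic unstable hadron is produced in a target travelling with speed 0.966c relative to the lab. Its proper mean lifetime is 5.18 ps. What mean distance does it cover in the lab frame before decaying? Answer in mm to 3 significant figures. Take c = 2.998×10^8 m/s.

d ≈ 5.80 mm

γ = 1/√(1 − 0.966²) = 3.8678
Dilated lifetime: Δt = γτ₀ = 3.8678 × 5.18 ps = 20.035 ps
d = vΔt = 0.966c × 20.035 ps = 2.8961×10^8 m/s × 2.0035×10^-11 s = 5.80 mm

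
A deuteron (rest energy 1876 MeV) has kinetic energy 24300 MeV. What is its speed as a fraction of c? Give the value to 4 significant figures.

β ≈ 0.9974

γ = 1 + K/(m₀c²) = 1 + 24300/1876 = 13.9531
β = √(1 − 1/γ²) = 0.9974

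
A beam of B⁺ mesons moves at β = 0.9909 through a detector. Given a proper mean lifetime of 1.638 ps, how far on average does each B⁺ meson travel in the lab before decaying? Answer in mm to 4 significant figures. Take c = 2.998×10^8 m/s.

γ = 1/√(1 − 0.9909²) = 7.42941
Dilated lifetime: Δt = γτ₀ = 7.42941 × 1.638 ps = 12.1694 ps
d = vΔt = 0.9909c × 12.1694 ps = 2.97072×10^8 m/s × 1.21694×10^-11 s = 3.615 mm

d ≈ 3.615 mm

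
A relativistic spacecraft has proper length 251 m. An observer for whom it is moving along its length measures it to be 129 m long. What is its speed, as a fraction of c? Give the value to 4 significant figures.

β ≈ 0.8578

γ = L₀/L = 251/129 = 1.94574
β = √(1 − 1/γ²) = 0.8578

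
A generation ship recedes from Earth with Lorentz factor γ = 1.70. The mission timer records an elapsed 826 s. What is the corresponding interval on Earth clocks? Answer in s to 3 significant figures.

γ = 1.70 (given)
Time dilation: Δt = γτ₀ = 1.70 × 826 s = 1400 s

Δt ≈ 1400 s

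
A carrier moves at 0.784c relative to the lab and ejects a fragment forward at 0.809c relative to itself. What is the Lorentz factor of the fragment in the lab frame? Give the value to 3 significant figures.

γ ≈ 4.48

u_lab = (0.809 + 0.784)/(1 + 0.809×0.784) = 1.593/1.63426 = 0.974755
γ = 1/√(1 − 0.974755²) = 4.48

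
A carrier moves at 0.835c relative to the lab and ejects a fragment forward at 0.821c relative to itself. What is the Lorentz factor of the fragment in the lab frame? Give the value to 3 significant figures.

γ ≈ 5.37

u_lab = (0.821 + 0.835)/(1 + 0.821×0.835) = 1.656/1.68553 = 0.982477
γ = 1/√(1 − 0.982477²) = 5.37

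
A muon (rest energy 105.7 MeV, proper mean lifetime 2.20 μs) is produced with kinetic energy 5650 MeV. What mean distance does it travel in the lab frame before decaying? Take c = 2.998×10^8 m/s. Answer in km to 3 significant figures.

γ = 1 + K/(m₀c²) = 1 + 5650/105.7 = 54.453
β = √(1 − 1/γ²) = 0.99983
Dilated lifetime: γτ₀ = 54.453 × 2.20 μs = 119.80 μs
d = βc·γτ₀ = 0.99983 × (2.998×10^8 m/s) × 0.00011980 s = 35.9 km

d ≈ 35.9 km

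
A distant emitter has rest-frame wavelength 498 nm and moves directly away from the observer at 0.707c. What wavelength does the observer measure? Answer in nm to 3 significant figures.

λ_obs ≈ 1200 nm

Relativistic Doppler: λ_obs = λ_src √((1+β)/(1−β))
= 498 × √(1.7070/0.29300) = 498 × 2.4137 = 1200 nm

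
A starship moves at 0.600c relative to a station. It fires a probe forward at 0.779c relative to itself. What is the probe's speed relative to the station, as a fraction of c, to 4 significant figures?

u ≈ 0.9398c

Relativistic velocity addition: u = (u' + v)/(1 + u'v/c²)
= (0.779 + 0.600)/(1 + 0.779×0.600) = 1.379/1.46740 = 0.9398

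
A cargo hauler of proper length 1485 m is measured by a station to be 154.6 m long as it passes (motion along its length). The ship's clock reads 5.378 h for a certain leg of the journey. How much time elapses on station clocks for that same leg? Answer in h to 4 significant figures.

Δt ≈ 51.66 h

Length contraction ⇒ γ = L₀/L = 1485/154.6 = 9.60543
Time dilation: Δt = γτ₀ = 9.60543 × 5.378 h = 51.66 h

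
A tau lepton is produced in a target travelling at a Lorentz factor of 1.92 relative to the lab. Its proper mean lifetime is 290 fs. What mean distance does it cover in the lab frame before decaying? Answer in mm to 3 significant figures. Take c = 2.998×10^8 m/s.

d ≈ 0.143 mm

β = √(1 − 1/γ²) = √(1 − 1/1.92²) = 0.85366
Dilated lifetime: Δt = γτ₀ = 1.92 × 290 fs = 556.80 fs
d = vΔt = 0.85366c × 556.80 fs = 2.5593×10^8 m/s × 5.5680×10^-13 s = 0.143 mm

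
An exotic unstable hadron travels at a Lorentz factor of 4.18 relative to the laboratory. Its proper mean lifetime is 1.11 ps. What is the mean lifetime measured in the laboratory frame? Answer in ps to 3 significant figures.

Δt ≈ 4.64 ps

γ = 4.18 (given)
Time dilation: Δt = γτ₀ = 4.18 × 1.11 ps = 4.64 ps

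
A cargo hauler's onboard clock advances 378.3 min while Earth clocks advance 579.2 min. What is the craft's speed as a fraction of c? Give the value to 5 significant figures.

γ = Δt/τ₀ = 579.2/378.3 = 1.531060
β = √(1 − 1/γ²) = √(1 − 1/1.531060²) = 0.75724

β ≈ 0.75724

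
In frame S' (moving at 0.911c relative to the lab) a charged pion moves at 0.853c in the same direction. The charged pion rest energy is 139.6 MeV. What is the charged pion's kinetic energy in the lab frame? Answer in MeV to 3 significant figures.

K ≈ 1010 MeV

u_lab = (0.853 + 0.911)/(1 + 0.853×0.911) = 0.992638
γ = 1/√(1 − 0.992638²) = 8.2563
K = (γ − 1)m₀c² = (8.2563 − 1) × 139.6 = 7.2563 × 139.6 = 1010 MeV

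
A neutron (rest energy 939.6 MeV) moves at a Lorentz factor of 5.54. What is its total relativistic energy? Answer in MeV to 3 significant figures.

E ≈ 5210 MeV

γ = 5.54 (given)
E = γm₀c² = 5.54 × 939.6 MeV = 5210 MeV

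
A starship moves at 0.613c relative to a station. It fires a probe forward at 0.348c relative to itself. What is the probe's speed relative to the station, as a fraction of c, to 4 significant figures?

Relativistic velocity addition: u = (u' + v)/(1 + u'v/c²)
= (0.348 + 0.613)/(1 + 0.348×0.613) = 0.9610/1.21332 = 0.7920

u ≈ 0.7920c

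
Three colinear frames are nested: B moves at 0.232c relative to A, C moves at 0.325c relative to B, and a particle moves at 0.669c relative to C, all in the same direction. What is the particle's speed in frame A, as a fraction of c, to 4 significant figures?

Compose boost 2: (0.325 + 0.232)/(1 + 0.325×0.232) = 0.5570/1.07540 = 0.517947
Compose boost 3: (0.669 + 0.517947)/(1 + 0.669×0.517947) = 1.18695/1.34651 = 0.8815

u ≈ 0.8815c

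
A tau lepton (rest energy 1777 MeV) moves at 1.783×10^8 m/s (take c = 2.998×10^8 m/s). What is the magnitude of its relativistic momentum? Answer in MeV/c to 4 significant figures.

p ≈ 1315 MeV/c

β = v/c = 1.783×10^8 / 2.998×10^8 = 0.594730
γ = 1/√(1 − 0.594730²) = 1.24390
p = γβm₀c = 1.24390 × 0.594730 × 1777 MeV/c = 1315 MeV/c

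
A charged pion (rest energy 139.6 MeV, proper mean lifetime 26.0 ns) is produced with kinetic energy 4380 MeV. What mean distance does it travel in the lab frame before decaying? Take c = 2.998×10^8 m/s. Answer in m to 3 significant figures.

γ = 1 + K/(m₀c²) = 1 + 4380/139.6 = 32.375
β = √(1 − 1/γ²) = 0.99952
Dilated lifetime: γτ₀ = 32.375 × 26.0 ns = 841.76 ns
d = βc·γτ₀ = 0.99952 × (2.998×10^8 m/s) × 8.4176×10^-7 s = 252 m

d ≈ 252 m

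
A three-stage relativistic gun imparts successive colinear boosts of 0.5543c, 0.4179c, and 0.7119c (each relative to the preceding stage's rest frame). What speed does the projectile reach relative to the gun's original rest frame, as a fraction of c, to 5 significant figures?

Compose boost 2: (0.4179 + 0.5543)/(1 + 0.4179×0.5543) = 0.97220/1.231642 = 0.7893528
Compose boost 3: (0.7119 + 0.7893528)/(1 + 0.7119×0.7893528) = 1.501253/1.561940 = 0.96115

u ≈ 0.96115c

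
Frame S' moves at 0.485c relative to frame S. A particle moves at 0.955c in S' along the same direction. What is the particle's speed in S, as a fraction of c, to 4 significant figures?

u ≈ 0.9842c

Relativistic velocity addition: u = (u' + v)/(1 + u'v/c²)
= (0.955 + 0.485)/(1 + 0.955×0.485) = 1.440/1.46317 = 0.9842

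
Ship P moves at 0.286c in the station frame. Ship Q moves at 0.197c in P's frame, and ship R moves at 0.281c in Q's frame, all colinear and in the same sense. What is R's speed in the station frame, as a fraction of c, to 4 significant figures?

Compose boost 2: (0.197 + 0.286)/(1 + 0.197×0.286) = 0.4830/1.05634 = 0.457238
Compose boost 3: (0.281 + 0.457238)/(1 + 0.281×0.457238) = 0.738238/1.12848 = 0.6542

u ≈ 0.6542c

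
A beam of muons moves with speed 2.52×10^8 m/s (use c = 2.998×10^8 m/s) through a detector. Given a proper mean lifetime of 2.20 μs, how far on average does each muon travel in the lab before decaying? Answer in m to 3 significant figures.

d ≈ 1020 m

β = v/c = 2.52×10^8 / 2.998×10^8 = 0.84056
γ = 1/√(1 − 0.84056²) = 1.8460
Dilated lifetime: Δt = γτ₀ = 1.8460 × 2.20 μs = 4.0612 μs
d = vΔt = 0.84056c × 4.0612 μs = 2.5200×10^8 m/s × 4.0612×10^-6 s = 1020 m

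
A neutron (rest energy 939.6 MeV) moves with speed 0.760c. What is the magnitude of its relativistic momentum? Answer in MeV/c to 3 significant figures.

γ = 1/√(1 − 0.760²) = 1.5386
p = γβm₀c = 1.5386 × 0.760 × 939.6 MeV/c = 1100 MeV/c

p ≈ 1100 MeV/c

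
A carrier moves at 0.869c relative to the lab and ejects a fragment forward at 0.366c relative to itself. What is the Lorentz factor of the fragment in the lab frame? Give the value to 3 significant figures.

u_lab = (0.366 + 0.869)/(1 + 0.366×0.869) = 1.235/1.31805 = 0.936987
γ = 1/√(1 − 0.936987²) = 2.86

γ ≈ 2.86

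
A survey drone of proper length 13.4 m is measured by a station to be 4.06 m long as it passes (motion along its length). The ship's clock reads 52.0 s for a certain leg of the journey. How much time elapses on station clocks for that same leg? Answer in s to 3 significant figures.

Length contraction ⇒ γ = L₀/L = 13.4/4.06 = 3.3005
Time dilation: Δt = γτ₀ = 3.3005 × 52.0 s = 172 s

Δt ≈ 172 s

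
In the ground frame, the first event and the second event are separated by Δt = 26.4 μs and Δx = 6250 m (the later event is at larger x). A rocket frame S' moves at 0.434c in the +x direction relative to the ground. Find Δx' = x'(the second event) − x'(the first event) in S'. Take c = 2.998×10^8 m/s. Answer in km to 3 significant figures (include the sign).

Δx' ≈ 3.12 km

γ = 1/√(1 − 0.434²) = 1.1100
Δx' = γ(Δx − vΔt) = 1.1100 × (6250 m − 0.434×(2.998×10^8 m/s)×26.4×10^-6 s)
= 1.1100 × (2815.0 m) = 3.12 km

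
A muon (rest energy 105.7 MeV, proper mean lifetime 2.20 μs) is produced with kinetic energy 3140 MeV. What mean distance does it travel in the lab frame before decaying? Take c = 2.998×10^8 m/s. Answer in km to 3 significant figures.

γ = 1 + K/(m₀c²) = 1 + 3140/105.7 = 30.707
β = √(1 − 1/γ²) = 0.99947
Dilated lifetime: γτ₀ = 30.707 × 2.20 μs = 67.555 μs
d = βc·γτ₀ = 0.99947 × (2.998×10^8 m/s) × 6.7555×10^-5 s = 20.2 km

d ≈ 20.2 km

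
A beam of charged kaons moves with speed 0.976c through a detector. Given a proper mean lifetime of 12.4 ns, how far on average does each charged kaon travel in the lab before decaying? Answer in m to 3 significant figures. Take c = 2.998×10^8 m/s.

γ = 1/√(1 − 0.976²) = 4.5920
Dilated lifetime: Δt = γτ₀ = 4.5920 × 12.4 ns = 56.941 ns
d = vΔt = 0.976c × 56.941 ns = 2.9260×10^8 m/s × 5.6941×10^-8 s = 16.7 m

d ≈ 16.7 m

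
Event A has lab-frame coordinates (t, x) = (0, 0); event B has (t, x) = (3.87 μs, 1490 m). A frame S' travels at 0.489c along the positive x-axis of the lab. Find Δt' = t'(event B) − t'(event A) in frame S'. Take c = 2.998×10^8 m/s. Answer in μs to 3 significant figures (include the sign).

Δt' ≈ 1.65 μs

γ = 1/√(1 − 0.489²) = 1.1464
Δt' = γ(Δt − vΔx/c²) = 1.1464 × (3.87 μs − 0.489×1490 m / (2.998×10^8 m/s))
= 1.1464 × (1.4397 μs) = 1.65 μs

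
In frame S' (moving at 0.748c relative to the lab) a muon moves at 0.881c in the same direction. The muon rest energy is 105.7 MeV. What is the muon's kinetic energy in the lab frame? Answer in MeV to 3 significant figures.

K ≈ 453 MeV

u_lab = (0.881 + 0.748)/(1 + 0.881×0.748) = 0.981924
γ = 1/√(1 − 0.981924²) = 5.2833
K = (γ − 1)m₀c² = (5.2833 − 1) × 105.7 = 4.2833 × 105.7 = 453 MeV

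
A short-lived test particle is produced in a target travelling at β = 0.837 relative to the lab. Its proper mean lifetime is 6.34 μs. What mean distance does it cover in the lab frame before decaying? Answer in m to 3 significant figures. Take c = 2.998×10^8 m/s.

d ≈ 2910 m

γ = 1/√(1 − 0.837²) = 1.8275
Dilated lifetime: Δt = γτ₀ = 1.8275 × 6.34 μs = 11.586 μs
d = vΔt = 0.837c × 11.586 μs = 2.5093×10^8 m/s × 1.1586×10^-5 s = 2910 m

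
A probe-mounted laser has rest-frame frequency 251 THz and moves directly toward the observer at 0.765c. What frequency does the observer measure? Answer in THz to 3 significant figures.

f_obs ≈ 688 THz

Relativistic Doppler: f_obs = f_src √((1+β)/(1−β))
= 251 × √(1.7650/0.23500) = 251 × 2.7406 = 688 THz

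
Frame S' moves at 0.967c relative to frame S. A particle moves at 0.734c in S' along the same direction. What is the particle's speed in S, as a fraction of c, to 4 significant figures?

Relativistic velocity addition: u = (u' + v)/(1 + u'v/c²)
= (0.734 + 0.967)/(1 + 0.734×0.967) = 1.701/1.70978 = 0.9949

u ≈ 0.9949c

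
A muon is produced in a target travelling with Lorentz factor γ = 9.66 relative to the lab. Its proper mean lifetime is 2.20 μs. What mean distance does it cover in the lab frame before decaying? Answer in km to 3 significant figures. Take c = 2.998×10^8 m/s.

β = √(1 − 1/γ²) = √(1 − 1/9.66²) = 0.99463
Dilated lifetime: Δt = γτ₀ = 9.66 × 2.20 μs = 21.252 μs
d = vΔt = 0.99463c × 21.252 μs = 2.9819×10^8 m/s × 2.1252×10^-5 s = 6.34 km

d ≈ 6.34 km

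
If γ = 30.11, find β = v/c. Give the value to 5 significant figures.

β ≈ 0.99945

β = √(1 − 1/γ²) = √(1 − 1/30.11²) = √(0.9988970) = 0.99945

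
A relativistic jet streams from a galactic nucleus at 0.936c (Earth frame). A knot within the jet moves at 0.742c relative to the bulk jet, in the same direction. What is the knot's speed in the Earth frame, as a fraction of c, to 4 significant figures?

Relativistic velocity addition: u = (u' + v)/(1 + u'v/c²)
= (0.742 + 0.936)/(1 + 0.742×0.936) = 1.678/1.69451 = 0.9903

u ≈ 0.9903c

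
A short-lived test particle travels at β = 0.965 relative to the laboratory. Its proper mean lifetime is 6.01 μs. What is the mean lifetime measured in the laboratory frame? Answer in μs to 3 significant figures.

γ = 1/√(1 − 0.965²) = 3.8132
Time dilation: Δt = γτ₀ = 3.8132 × 6.01 μs = 22.9 μs

Δt ≈ 22.9 μs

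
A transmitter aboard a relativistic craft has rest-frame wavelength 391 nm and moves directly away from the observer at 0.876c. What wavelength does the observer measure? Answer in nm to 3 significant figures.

Relativistic Doppler: λ_obs = λ_src √((1+β)/(1−β))
= 391 × √(1.8760/0.12400) = 391 × 3.8896 = 1520 nm

λ_obs ≈ 1520 nm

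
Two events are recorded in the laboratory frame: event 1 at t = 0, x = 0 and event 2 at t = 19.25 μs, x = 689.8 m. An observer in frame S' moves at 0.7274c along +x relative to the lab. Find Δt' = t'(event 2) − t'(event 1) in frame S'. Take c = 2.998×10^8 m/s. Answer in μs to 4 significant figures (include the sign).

Δt' ≈ 25.61 μs

γ = 1/√(1 − 0.7274²) = 1.45727
Δt' = γ(Δt − vΔx/c²) = 1.45727 × (19.25 μs − 0.7274×689.8 m / (2.998×10^8 m/s))
= 1.45727 × (17.5763 μs) = 25.61 μs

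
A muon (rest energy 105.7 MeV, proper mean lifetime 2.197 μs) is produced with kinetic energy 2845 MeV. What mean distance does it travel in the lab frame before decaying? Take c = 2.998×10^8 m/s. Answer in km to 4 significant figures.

d ≈ 18.38 km

γ = 1 + K/(m₀c²) = 1 + 2845/105.7 = 27.9158
β = √(1 − 1/γ²) = 0.999358
Dilated lifetime: γτ₀ = 27.9158 × 2.197 μs = 61.3310 μs
d = βc·γτ₀ = 0.999358 × (2.998×10^8 m/s) × 6.13310×10^-5 s = 18.38 km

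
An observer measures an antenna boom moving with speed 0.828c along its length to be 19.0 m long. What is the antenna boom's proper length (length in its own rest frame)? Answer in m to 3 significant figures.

L₀ ≈ 33.9 m

γ = 1/√(1 − 0.828²) = 1.7834
L₀ = γL = 1.7834 × 19.0 = 33.9 m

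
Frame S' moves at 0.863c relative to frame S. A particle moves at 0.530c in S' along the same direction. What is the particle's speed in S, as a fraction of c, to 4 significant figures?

Relativistic velocity addition: u = (u' + v)/(1 + u'v/c²)
= (0.530 + 0.863)/(1 + 0.530×0.863) = 1.393/1.45739 = 0.9558

u ≈ 0.9558c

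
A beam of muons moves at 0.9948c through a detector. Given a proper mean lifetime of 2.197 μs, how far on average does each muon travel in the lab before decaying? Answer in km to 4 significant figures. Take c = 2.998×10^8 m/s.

d ≈ 6.433 km

γ = 1/√(1 − 0.9948²) = 9.81858
Dilated lifetime: Δt = γτ₀ = 9.81858 × 2.197 μs = 21.5714 μs
d = vΔt = 0.9948c × 21.5714 μs = 2.98241×10^8 m/s × 2.15714×10^-5 s = 6.433 km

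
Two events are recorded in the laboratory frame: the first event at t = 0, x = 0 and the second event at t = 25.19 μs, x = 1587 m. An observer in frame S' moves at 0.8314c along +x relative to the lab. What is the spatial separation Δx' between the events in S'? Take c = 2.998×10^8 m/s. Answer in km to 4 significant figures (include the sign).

Δx' ≈ -8.443 km

γ = 1/√(1 − 0.8314²) = 1.79962
Δx' = γ(Δx − vΔt) = 1.79962 × (1587 m − 0.8314×(2.998×10^8 m/s)×25.19×10^-6 s)
= 1.79962 × (-4691.70 m) = -8.443 km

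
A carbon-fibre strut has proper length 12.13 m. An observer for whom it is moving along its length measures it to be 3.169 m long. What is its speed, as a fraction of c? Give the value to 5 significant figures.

β ≈ 0.96527

γ = L₀/L = 12.13/3.169 = 3.827706
β = √(1 − 1/γ²) = 0.96527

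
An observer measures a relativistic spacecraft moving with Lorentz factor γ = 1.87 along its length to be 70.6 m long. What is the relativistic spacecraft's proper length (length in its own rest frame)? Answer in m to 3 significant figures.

γ = 1.87 (given)
L₀ = γL = 1.87 × 70.6 = 132 m

L₀ ≈ 132 m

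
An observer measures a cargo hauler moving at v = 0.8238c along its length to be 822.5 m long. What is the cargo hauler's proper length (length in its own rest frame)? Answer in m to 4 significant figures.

L₀ ≈ 1451 m

γ = 1/√(1 − 0.8238²) = 1.76404
L₀ = γL = 1.76404 × 822.5 = 1451 m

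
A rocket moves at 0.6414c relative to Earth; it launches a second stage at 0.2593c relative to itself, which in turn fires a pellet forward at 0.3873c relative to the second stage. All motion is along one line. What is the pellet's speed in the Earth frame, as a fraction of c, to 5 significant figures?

u ≈ 0.89259c

Compose boost 2: (0.2593 + 0.6414)/(1 + 0.2593×0.6414) = 0.90070/1.166315 = 0.7722613
Compose boost 3: (0.3873 + 0.7722613)/(1 + 0.3873×0.7722613) = 1.159561/1.299097 = 0.89259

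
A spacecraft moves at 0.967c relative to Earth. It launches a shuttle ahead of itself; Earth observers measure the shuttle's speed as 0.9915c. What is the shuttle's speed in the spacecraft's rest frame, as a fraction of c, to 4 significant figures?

u' ≈ 0.5944c

Inverse velocity addition: u' = (u − v)/(1 − uv/c²)
= (0.9915 − 0.967)/(1 − 0.9915×0.967) = 0.02450/0.0412195 = 0.5944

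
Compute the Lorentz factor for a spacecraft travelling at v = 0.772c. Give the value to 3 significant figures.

γ = 1/√(1 − β²) = 1/√(1 − 0.772²) = 1/√(0.40402) = 1.57

γ ≈ 1.57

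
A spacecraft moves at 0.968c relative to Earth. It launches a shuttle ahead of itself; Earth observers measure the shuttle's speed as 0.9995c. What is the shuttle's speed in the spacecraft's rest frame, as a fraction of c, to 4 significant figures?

u' ≈ 0.9697c

Inverse velocity addition: u' = (u − v)/(1 − uv/c²)
= (0.9995 − 0.968)/(1 − 0.9995×0.968) = 0.03150/0.0324840 = 0.9697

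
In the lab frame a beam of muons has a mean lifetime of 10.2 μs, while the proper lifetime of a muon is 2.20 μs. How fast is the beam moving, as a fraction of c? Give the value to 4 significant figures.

γ = Δt/τ₀ = 10.2/2.20 = 4.63636
β = √(1 − 1/γ²) = √(1 − 1/4.63636²) = 0.9765

β ≈ 0.9765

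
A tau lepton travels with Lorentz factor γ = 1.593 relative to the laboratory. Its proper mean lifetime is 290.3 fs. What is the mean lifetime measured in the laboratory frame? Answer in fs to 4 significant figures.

γ = 1.593 (given)
Time dilation: Δt = γτ₀ = 1.593 × 290.3 fs = 462.4 fs

Δt ≈ 462.4 fs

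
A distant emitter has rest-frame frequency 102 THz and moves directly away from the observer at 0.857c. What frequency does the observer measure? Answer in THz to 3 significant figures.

Relativistic Doppler: f_obs = f_src √((1−β)/(1+β))
= 102 × √(0.14300/1.8570) = 102 × 0.27750 = 28.3 THz

f_obs ≈ 28.3 THz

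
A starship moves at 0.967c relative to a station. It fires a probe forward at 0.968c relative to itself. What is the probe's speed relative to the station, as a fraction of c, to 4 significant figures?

u ≈ 0.9995c

Relativistic velocity addition: u = (u' + v)/(1 + u'v/c²)
= (0.968 + 0.967)/(1 + 0.968×0.967) = 1.935/1.93606 = 0.9995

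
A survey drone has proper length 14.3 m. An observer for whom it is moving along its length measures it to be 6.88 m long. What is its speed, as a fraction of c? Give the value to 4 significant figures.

γ = L₀/L = 14.3/6.88 = 2.07849
β = √(1 − 1/γ²) = 0.8767

β ≈ 0.8767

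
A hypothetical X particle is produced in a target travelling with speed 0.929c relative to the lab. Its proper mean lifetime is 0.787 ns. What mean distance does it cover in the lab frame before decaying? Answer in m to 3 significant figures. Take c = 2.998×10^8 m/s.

d ≈ 0.592 m

γ = 1/√(1 − 0.929²) = 2.7021
Dilated lifetime: Δt = γτ₀ = 2.7021 × 0.787 ns = 2.1266 ns
d = vΔt = 0.929c × 2.1266 ns = 2.7851×10^8 m/s × 2.1266×10^-9 s = 0.592 m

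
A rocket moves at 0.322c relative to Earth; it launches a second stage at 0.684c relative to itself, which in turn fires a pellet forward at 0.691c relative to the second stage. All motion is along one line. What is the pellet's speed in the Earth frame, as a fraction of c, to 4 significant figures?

u ≈ 0.9654c

Compose boost 2: (0.684 + 0.322)/(1 + 0.684×0.322) = 1.006/1.22025 = 0.824423
Compose boost 3: (0.691 + 0.824423)/(1 + 0.691×0.824423) = 1.51542/1.56968 = 0.9654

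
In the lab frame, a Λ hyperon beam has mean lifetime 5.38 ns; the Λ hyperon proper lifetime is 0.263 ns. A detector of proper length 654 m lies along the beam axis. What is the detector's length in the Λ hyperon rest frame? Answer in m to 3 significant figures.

Time dilation ⇒ γ = Δt/τ₀ = 5.38/0.263 = 20.456
Length contraction: L = L₀/γ = 654/20.456 = 32.0 m

L ≈ 32.0 m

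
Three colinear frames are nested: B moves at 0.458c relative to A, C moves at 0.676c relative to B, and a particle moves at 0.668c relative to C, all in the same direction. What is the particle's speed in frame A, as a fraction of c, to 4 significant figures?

u ≈ 0.9718c

Compose boost 2: (0.676 + 0.458)/(1 + 0.676×0.458) = 1.134/1.30961 = 0.865908
Compose boost 3: (0.668 + 0.865908)/(1 + 0.668×0.865908) = 1.53391/1.57843 = 0.9718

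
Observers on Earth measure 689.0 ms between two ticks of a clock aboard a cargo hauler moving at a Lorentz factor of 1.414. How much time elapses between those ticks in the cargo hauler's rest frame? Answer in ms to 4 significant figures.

τ₀ ≈ 487.3 ms

γ = 1.414 (given)
Proper time: τ₀ = Δt/γ = 689.0/1.414 = 487.3 ms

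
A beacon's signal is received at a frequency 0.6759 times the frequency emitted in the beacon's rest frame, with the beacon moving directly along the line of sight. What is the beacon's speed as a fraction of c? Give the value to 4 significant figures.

β ≈ 0.3728

f_obs/f_src = √((1−β)/(1+β)) = 0.6759  ⇒  (1−β)/(1+β) = 0.456841
β = |1 − D²|/(1 + D²) = |1 − 0.456841|/(1 + 0.456841) = 0.3728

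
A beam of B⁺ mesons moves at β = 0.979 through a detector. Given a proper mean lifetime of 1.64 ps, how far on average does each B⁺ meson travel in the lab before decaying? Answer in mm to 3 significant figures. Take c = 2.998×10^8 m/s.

d ≈ 2.36 mm

γ = 1/√(1 − 0.979²) = 4.9053
Dilated lifetime: Δt = γτ₀ = 4.9053 × 1.64 ps = 8.0447 ps
d = vΔt = 0.979c × 8.0447 ps = 2.9350×10^8 m/s × 8.0447×10^-12 s = 2.36 mm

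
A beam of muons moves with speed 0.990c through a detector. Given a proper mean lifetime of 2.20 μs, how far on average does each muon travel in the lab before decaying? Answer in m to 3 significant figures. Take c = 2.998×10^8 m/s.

γ = 1/√(1 − 0.990²) = 7.0888
Dilated lifetime: Δt = γτ₀ = 7.0888 × 2.20 μs = 15.595 μs
d = vΔt = 0.990c × 15.595 μs = 2.9680×10^8 m/s × 1.5595×10^-5 s = 4630 m

d ≈ 4630 m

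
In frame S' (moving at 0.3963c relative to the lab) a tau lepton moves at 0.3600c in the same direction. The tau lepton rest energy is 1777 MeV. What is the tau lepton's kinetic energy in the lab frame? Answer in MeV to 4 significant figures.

u_lab = (0.3600 + 0.3963)/(1 + 0.3600×0.3963) = 0.6618720
γ = 1/√(1 − 0.6618720²) = 1.33401
K = (γ − 1)m₀c² = (1.33401 − 1) × 1777 = 0.334015 × 1777 = 593.5 MeV

K ≈ 593.5 MeV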